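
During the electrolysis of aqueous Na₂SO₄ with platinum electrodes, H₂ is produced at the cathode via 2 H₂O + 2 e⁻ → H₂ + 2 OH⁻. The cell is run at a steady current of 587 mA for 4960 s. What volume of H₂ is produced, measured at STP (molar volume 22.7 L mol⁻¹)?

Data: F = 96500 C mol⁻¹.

0.342 L

Q = I·t = 0.5870 A × 4960.0 s = 2912 C.
n(e⁻) = Q/F = 2912 / 96500 = 0.03017 mol.
2 electrons are transferred per H₂ molecule, so n(H₂) = 0.03017 / 2 = 0.01509 mol.
V = n × V_m = 0.01509 × 22.7 = 0.342 L.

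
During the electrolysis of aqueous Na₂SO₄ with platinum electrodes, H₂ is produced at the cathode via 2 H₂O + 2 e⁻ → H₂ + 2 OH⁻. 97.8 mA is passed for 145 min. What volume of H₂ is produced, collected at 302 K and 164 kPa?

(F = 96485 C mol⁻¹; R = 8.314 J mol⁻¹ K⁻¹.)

Q = I·t = 0.09780 A × 8700.0 s = 850.9 C.
n(e⁻) = Q/F = 850.9 / 96485 = 0.008819 mol.
2 electrons are transferred per H₂ molecule, so n(H₂) = 0.008819 / 2 = 0.004409 mol.
V = nRT/P = (0.004409 × 8.314 × 302) / (164 × 10³ Pa) = 6.75 × 10⁻⁵ m³ = 0.0675 L.

0.0675 L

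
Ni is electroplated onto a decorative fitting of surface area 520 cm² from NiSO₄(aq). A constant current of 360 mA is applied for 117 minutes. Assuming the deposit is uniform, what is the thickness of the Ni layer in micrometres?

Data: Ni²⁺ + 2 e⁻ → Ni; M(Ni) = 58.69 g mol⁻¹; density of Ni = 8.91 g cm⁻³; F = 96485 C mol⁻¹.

1.66 μm

Q = I·t = 0.3600 × 7020.0 = 2527 C; n(e⁻) = 0.02619 mol.
n(Ni) = n(e⁻)/2 = 0.01310 mol, so m = 0.01310 × 58.69 = 0.7686 g.
Volume = m/ρ = 0.7686 / 8.91 = 0.08627 cm³.
Thickness = V/A = 0.08627 / 520 = 1.66 × 10⁻⁴ cm = 1.66 μm.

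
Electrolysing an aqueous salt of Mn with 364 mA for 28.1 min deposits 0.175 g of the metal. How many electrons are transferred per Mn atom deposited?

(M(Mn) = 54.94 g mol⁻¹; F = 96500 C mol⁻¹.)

Q = I·t = 0.3640 A × 1686.0 s = 613.7 C, so n(e⁻) = 613.7/96500 = 0.006360 mol.
n(Mn) deposited = 0.175 / 54.94 = 0.003185 mol.
Electrons per atom = n(e⁻)/n(Mn) = 0.006360 / 0.003185 = 2.00 ≈ 2, so the ion is Mn²⁺.

2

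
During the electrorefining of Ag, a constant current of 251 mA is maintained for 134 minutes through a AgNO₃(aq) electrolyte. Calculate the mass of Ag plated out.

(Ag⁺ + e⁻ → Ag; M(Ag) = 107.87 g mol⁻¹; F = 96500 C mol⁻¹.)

2.26 g

Q = I·t = 0.2510 A × 8040.0 s = 2018 C.
n(e⁻) = Q/F = 2018 / 96500 = 0.02091 mol.
Ag⁺ + e⁻ → Ag, so n(Ag) = n(e⁻)/1 = 0.02091 mol.
m = n·M = 0.02091 × 107.87 = 2.26 g.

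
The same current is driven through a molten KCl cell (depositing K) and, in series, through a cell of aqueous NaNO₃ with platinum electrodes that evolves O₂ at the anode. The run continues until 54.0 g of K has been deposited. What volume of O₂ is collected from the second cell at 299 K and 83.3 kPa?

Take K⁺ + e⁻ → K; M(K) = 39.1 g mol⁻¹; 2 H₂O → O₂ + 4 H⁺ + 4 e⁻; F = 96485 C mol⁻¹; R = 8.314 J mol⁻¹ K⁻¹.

n(K) = 54.0 / 39.1 = 1.381 mol, so n(e⁻) = 1 × 1.381 = 1.381 mol.
The cells are in series, so the same 1.381 mol of electrons passes through the second cell.
2 H₂O → O₂ + 4 H⁺ + 4 e⁻ — 4 mol e⁻ per mol O₂, so n(O₂) = 1.381/4 = 0.3453 mol.
V = nRT/P = (0.3453 × 8.314 × 299) / (83.3 × 10³) = 0.0103 m³ = 10.3 L.

10.3 L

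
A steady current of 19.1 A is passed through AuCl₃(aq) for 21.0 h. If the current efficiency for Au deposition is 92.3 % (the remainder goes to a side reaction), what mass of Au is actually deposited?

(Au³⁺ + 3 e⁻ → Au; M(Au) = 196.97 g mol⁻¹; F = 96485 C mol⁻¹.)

907 g

Q = I·t = 19.10 × 75600 = 1444000 C.
n(e⁻) = 1444000/96485 = 14.97 mol; theoretically n(Au) = 14.97/3 = 4.989 mol, m_theo = 982.6 g.
At 92.3 % efficiency, m_actual = 0.923 × 982.6 = 907 g.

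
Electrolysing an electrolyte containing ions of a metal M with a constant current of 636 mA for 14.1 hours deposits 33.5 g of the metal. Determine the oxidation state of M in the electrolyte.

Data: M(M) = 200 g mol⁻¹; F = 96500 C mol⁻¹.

+2

Q = I·t = 0.6360 A × 50760 s = 32280 C, so n(e⁻) = 32280/96500 = 0.3345 mol.
n(M) deposited = 33.5 / 200 = 0.1675 mol.
Electrons per atom = n(e⁻)/n(M) = 0.3345 / 0.1675 = 2.00 ≈ 2, so the ion is M²⁺.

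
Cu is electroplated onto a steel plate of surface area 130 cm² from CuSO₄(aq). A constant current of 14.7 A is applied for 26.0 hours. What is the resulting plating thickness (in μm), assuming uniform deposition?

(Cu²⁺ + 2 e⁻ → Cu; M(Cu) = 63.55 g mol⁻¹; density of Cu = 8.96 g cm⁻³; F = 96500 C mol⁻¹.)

Q = I·t = 14.70 × 93600 = 1376000 C; n(e⁻) = 14.26 mol.
n(Cu) = n(e⁻)/2 = 7.129 mol, so m = 7.129 × 63.55 = 453.1 g.
Volume = m/ρ = 453.1 / 8.96 = 50.56 cm³.
Thickness = V/A = 50.56 / 130 = 0.389 cm = 3890 μm.

3890 μm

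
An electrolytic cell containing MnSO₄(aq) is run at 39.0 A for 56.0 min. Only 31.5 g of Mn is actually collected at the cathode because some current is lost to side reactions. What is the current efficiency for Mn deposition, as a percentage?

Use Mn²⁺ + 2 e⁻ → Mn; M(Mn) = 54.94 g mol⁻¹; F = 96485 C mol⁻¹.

84.4 %

Q = I·t = 39.00 × 3360.0 = 131000 C; n(e⁻) = 131000/96485 = 1.358 mol.
Theoretical n(Mn) = n(e⁻)/2 = 0.6791 mol, i.e. m_theo = 0.6791 × 54.94 = 37.31 g.
Efficiency = m_actual / m_theo = 31.5 / 37.31 = 84.4 %.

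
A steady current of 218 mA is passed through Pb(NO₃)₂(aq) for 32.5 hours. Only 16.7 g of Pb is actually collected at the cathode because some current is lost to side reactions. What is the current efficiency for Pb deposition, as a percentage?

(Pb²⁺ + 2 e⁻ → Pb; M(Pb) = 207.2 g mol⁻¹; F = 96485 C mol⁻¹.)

61.0 %

Q = I·t = 0.2180 × 117000 = 25510 C; n(e⁻) = 25510/96485 = 0.2644 mol.
Theoretical n(Pb) = n(e⁻)/2 = 0.1322 mol, i.e. m_theo = 0.1322 × 207.2 = 27.39 g.
Efficiency = m_actual / m_theo = 16.7 / 27.39 = 61.0 %.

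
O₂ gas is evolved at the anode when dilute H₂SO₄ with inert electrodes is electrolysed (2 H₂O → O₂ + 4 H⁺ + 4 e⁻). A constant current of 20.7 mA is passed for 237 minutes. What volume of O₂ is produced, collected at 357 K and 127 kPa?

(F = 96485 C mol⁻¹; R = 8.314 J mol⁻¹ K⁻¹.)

Q = I·t = 0.02070 A × 14220 s = 294.4 C.
n(e⁻) = Q/F = 294.4 / 96485 = 0.003051 mol.
4 electrons are transferred per O₂ molecule, so n(O₂) = 0.003051 / 4 = 0.0007627 mol.
V = nRT/P = (0.0007627 × 8.314 × 357) / (127 × 10³ Pa) = 1.78 × 10⁻⁵ m³ = 0.0178 L.

0.0178 L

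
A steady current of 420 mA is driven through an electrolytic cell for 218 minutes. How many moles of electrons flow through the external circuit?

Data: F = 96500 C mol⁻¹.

0.0569 mol

Q = I·t = 0.4200 A × 13080 s = 5494 C.
n(e⁻) = Q/F = 5494 / 96500 = 0.0569 mol.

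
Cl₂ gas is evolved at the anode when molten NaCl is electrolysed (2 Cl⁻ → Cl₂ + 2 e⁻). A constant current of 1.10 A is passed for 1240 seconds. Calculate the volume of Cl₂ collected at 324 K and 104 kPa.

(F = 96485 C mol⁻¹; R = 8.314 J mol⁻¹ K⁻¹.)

Q = I·t = 1.100 A × 1240.0 s = 1364 C.
n(e⁻) = Q/F = 1364 / 96485 = 0.01414 mol.
2 electrons are transferred per Cl₂ molecule, so n(Cl₂) = 0.01414 / 2 = 0.007068 mol.
V = nRT/P = (0.007068 × 8.314 × 324) / (104 × 10³ Pa) = 1.83 × 10⁻⁴ m³ = 0.183 L.

0.183 L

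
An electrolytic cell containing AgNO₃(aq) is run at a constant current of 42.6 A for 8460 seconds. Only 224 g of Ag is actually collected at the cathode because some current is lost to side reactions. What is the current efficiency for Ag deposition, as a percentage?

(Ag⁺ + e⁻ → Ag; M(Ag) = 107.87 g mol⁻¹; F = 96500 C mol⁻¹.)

55.6 %

Q = I·t = 42.60 × 8460.0 = 360400 C; n(e⁻) = 360400/96500 = 3.735 mol.
Theoretical n(Ag) = n(e⁻)/1 = 3.735 mol, i.e. m_theo = 3.735 × 107.87 = 402.9 g.
Efficiency = m_actual / m_theo = 224 / 402.9 = 55.6 %.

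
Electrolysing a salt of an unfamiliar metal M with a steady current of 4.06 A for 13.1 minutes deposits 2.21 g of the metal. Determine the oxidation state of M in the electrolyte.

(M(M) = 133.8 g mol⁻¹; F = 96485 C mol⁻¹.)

+2

Q = I·t = 4.060 A × 786.00 s = 3191 C, so n(e⁻) = 3191/96485 = 0.03307 mol.
n(M) deposited = 2.21 / 133.8 = 0.01652 mol.
Electrons per atom = n(e⁻)/n(M) = 0.03307 / 0.01652 = 2.00 ≈ 2, so the ion is M²⁺.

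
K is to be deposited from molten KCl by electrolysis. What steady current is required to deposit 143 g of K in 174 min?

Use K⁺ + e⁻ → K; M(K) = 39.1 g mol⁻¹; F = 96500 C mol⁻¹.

n(K) = 143 / 39.1 = 3.657 mol.
n(e⁻) = 1 × 3.657 = 3.657 mol.
Q = n(e⁻)·F = 3.657 × 96500 = 352900 C.
I = Q/t = 352900 / 10440 s = 33.8 A.

33.8 A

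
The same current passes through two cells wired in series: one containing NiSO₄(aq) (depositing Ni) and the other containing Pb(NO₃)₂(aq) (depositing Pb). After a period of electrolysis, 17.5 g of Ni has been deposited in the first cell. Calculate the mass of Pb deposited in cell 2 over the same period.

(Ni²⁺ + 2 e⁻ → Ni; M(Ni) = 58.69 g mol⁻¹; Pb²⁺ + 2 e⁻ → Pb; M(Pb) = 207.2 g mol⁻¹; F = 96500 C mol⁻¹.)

n(Ni) = 17.5 / 58.69 = 0.2982 mol.
Since Ni²⁺ + 2 e⁻ → Ni, n(e⁻) passed = 2 × 0.2982 = 0.5964 mol.
Cells in series carry the same charge, so the same 0.5964 mol of electrons passes through cell 2.
Pb²⁺ + 2 e⁻ → Pb, so n(Pb) = 0.5964 / 2 = 0.2982 mol.
m(Pb) = 0.2982 × 207.2 = 61.8 g.

61.8 g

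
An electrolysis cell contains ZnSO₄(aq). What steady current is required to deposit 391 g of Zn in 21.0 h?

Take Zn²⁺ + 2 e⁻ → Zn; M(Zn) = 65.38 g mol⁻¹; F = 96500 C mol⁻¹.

15.3 A

n(Zn) = 391 / 65.38 = 5.980 mol.
n(e⁻) = 2 × 5.980 = 11.96 mol.
Q = n(e⁻)·F = 11.96 × 96500 = 1154000 C.
I = Q/t = 1154000 / 75600 s = 15.3 A.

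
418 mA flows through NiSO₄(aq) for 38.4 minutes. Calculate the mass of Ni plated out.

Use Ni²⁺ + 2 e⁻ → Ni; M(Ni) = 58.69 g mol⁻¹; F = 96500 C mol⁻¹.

Q = I·t = 0.4180 A × 2304.0 s = 963.1 C.
n(e⁻) = Q/F = 963.1 / 96500 = 0.009980 mol.
Ni²⁺ + 2 e⁻ → Ni, so n(Ni) = n(e⁻)/2 = 0.004990 mol.
m = n·M = 0.004990 × 58.69 = 0.293 g.

0.293 g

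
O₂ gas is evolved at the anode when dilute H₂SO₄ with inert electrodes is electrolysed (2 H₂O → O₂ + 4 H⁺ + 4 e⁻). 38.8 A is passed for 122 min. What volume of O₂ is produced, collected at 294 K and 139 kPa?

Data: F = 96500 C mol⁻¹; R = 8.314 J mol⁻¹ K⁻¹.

Q = I·t = 38.80 A × 7320.0 s = 284000 C.
n(e⁻) = Q/F = 284000 / 96500 = 2.943 mol.
4 electrons are transferred per O₂ molecule, so n(O₂) = 2.943 / 4 = 0.7358 mol.
V = nRT/P = (0.7358 × 8.314 × 294) / (139 × 10³ Pa) = 0.0129 m³ = 12.9 L.

12.9 L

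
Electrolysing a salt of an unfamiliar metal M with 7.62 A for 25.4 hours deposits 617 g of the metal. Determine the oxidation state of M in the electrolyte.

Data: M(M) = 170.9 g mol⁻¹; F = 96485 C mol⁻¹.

Q = I·t = 7.620 A × 91440 s = 696800 C, so n(e⁻) = 696800/96485 = 7.222 mol.
n(M) deposited = 617 / 170.9 = 3.610 mol.
Electrons per atom = n(e⁻)/n(M) = 7.222 / 3.610 = 2.00 ≈ 2, so the ion is M²⁺.

+2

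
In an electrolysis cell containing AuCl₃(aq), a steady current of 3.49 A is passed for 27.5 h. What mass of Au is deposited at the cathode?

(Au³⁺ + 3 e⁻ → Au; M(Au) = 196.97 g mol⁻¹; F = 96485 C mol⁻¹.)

Q = I·t = 3.490 A × 99000 s = 345500 C.
n(e⁻) = Q/F = 345500 / 96485 = 3.581 mol.
Au³⁺ + 3 e⁻ → Au, so n(Au) = n(e⁻)/3 = 1.194 mol.
m = n·M = 1.194 × 196.97 = 235 g.

235 g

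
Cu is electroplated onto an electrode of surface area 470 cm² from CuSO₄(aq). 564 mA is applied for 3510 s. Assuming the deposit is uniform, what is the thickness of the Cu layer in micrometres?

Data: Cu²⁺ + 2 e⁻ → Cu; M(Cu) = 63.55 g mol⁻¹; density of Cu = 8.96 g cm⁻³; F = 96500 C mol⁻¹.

Q = I·t = 0.5640 × 3510.0 = 1980 C; n(e⁻) = 0.02051 mol.
n(Cu) = n(e⁻)/2 = 0.01026 mol, so m = 0.01026 × 63.55 = 0.6518 g.
Volume = m/ρ = 0.6518 / 8.96 = 0.07275 cm³.
Thickness = V/A = 0.07275 / 470 = 1.55 × 10⁻⁴ cm = 1.55 μm.

1.55 μm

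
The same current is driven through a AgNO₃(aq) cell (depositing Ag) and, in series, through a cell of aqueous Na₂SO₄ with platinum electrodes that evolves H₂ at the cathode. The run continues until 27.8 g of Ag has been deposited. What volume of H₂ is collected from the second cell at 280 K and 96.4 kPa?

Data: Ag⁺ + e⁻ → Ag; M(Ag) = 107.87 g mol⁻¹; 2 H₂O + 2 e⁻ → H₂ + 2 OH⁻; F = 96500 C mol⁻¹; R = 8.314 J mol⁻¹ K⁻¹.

3.11 L

n(Ag) = 27.8 / 107.87 = 0.2577 mol, so n(e⁻) = 1 × 0.2577 = 0.2577 mol.
The cells are in series, so the same 0.2577 mol of electrons passes through the second cell.
2 H₂O + 2 e⁻ → H₂ + 2 OH⁻ — 2 mol e⁻ per mol H₂, so n(H₂) = 0.2577/2 = 0.1289 mol.
V = nRT/P = (0.1289 × 8.314 × 280) / (96.4 × 10³) = 0.00311 m³ = 3.11 L.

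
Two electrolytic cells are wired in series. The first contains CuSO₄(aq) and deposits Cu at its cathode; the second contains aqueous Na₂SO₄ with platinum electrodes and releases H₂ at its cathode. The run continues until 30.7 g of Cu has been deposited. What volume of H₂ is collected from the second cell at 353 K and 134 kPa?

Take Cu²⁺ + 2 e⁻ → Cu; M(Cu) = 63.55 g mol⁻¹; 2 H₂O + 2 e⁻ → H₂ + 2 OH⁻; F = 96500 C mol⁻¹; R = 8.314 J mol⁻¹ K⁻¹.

10.6 L

n(Cu) = 30.7 / 63.55 = 0.4831 mol, so n(e⁻) = 2 × 0.4831 = 0.9662 mol.
The cells are in series, so the same 0.9662 mol of electrons passes through the second cell.
2 H₂O + 2 e⁻ → H₂ + 2 OH⁻ — 2 mol e⁻ per mol H₂, so n(H₂) = 0.9662/2 = 0.4831 mol.
V = nRT/P = (0.4831 × 8.314 × 353) / (134 × 10³) = 0.0106 m³ = 10.6 L.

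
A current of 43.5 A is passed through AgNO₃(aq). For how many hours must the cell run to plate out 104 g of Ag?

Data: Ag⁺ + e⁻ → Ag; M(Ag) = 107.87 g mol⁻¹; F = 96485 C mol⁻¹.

n(Ag) = m/M = 104 / 107.87 = 0.9641 mol.
Each Ag atom requires 1 electron, so n(e⁻) = 1 × 0.9641 = 0.9641 mol.
Q = n(e⁻)·F = 0.9641 × 96485 = 93020 C.
t = Q/I = 93020 / 43.50 A = 2138 s = 0.594 h.

0.594 h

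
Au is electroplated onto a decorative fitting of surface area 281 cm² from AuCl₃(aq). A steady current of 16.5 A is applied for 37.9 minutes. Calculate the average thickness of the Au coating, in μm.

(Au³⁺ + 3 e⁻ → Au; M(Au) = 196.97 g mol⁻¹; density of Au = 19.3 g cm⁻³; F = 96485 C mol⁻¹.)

47.1 μm

Q = I·t = 16.50 × 2274.0 = 37520 C; n(e⁻) = 0.3889 mol.
n(Au) = n(e⁻)/3 = 0.1296 mol, so m = 0.1296 × 196.97 = 25.53 g.
Volume = m/ρ = 25.53 / 19.3 = 1.323 cm³.
Thickness = V/A = 1.323 / 281 = 0.00471 cm = 47.1 μm.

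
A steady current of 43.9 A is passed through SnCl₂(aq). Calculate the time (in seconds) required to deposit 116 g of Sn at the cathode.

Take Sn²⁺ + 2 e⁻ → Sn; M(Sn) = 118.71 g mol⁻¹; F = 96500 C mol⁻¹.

n(Sn) = m/M = 116 / 118.71 = 0.9772 mol.
Each Sn atom requires 2 electrons, so n(e⁻) = 2 × 0.9772 = 1.954 mol.
Q = n(e⁻)·F = 1.954 × 96500 = 188600 C.
t = Q/I = 188600 / 43.90 A = 4296 s.

4300 s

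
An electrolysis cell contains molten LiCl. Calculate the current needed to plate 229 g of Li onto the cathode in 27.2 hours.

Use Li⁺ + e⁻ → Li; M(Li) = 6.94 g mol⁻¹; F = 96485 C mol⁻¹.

32.5 A

n(Li) = 229 / 6.94 = 33.00 mol.
n(e⁻) = 1 × 33.00 = 33.00 mol.
Q = n(e⁻)·F = 33.00 × 96485 = 3184000 C.
I = Q/t = 3184000 / 97920 s = 32.5 A.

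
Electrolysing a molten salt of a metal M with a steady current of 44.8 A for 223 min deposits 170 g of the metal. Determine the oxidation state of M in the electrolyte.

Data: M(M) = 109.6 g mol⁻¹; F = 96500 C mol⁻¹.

+4

Q = I·t = 44.80 A × 13380 s = 599400 C, so n(e⁻) = 599400/96500 = 6.212 mol.
n(M) deposited = 170 / 109.6 = 1.551 mol.
Electrons per atom = n(e⁻)/n(M) = 6.212 / 1.551 = 4.00 ≈ 4, so the ion is M⁴⁺.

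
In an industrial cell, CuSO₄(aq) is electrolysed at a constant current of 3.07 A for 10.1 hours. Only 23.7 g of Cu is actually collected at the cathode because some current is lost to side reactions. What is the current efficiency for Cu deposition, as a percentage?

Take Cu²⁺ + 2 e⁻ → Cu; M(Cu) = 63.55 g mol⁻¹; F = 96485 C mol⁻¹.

Q = I·t = 3.070 × 36360 = 111600 C; n(e⁻) = 111600/96485 = 1.157 mol.
Theoretical n(Cu) = n(e⁻)/2 = 0.5785 mol, i.e. m_theo = 0.5785 × 63.55 = 36.76 g.
Efficiency = m_actual / m_theo = 23.7 / 36.76 = 64.5 %.

64.5 %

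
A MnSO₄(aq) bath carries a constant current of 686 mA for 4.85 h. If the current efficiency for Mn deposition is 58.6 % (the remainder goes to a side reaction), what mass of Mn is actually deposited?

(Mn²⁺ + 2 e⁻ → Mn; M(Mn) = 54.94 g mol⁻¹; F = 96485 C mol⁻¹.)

Q = I·t = 0.6860 × 17460 = 11980 C.
n(e⁻) = 11980/96485 = 0.1241 mol; theoretically n(Mn) = 0.1241/2 = 0.06207 mol, m_theo = 3.410 g.
At 58.6 % efficiency, m_actual = 0.586 × 3.410 = 2.00 g.

2.00 g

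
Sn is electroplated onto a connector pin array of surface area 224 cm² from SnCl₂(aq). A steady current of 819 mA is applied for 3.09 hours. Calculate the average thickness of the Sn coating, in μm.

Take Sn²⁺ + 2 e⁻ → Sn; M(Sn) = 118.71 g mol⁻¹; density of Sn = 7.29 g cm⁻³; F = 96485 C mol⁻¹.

34.3 μm

Q = I·t = 0.8190 × 11124 = 9111 C; n(e⁻) = 0.09442 mol.
n(Sn) = n(e⁻)/2 = 0.04721 mol, so m = 0.04721 × 118.71 = 5.605 g.
Volume = m/ρ = 5.605 / 7.29 = 0.7688 cm³.
Thickness = V/A = 0.7688 / 224 = 0.00343 cm = 34.3 μm.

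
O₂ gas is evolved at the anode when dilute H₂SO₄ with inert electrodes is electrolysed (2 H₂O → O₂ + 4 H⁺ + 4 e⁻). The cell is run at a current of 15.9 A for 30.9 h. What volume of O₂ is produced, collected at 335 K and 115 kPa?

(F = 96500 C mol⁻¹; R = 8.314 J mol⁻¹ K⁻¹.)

Q = I·t = 15.90 A × 111240 s = 1769000 C.
n(e⁻) = Q/F = 1769000 / 96500 = 18.33 mol.
4 electrons are transferred per O₂ molecule, so n(O₂) = 18.33 / 4 = 4.582 mol.
V = nRT/P = (4.582 × 8.314 × 335) / (115 × 10³ Pa) = 0.111 m³ = 111 L.

111 L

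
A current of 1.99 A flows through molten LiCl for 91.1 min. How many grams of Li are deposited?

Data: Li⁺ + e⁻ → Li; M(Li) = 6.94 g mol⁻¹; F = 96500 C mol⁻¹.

Q = I·t = 1.990 A × 5466.0 s = 10880 C.
n(e⁻) = Q/F = 10880 / 96500 = 0.1127 mol.
Li⁺ + e⁻ → Li, so n(Li) = n(e⁻)/1 = 0.1127 mol.
m = n·M = 0.1127 × 6.94 = 0.782 g.

0.782 g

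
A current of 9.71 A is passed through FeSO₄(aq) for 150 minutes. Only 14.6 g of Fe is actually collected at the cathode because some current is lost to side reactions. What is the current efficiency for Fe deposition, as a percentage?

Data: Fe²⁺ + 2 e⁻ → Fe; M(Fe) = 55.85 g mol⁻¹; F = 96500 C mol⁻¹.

Q = I·t = 9.710 × 9000.0 = 87390 C; n(e⁻) = 87390/96500 = 0.9056 mol.
Theoretical n(Fe) = n(e⁻)/2 = 0.4528 mol, i.e. m_theo = 0.4528 × 55.85 = 25.29 g.
Efficiency = m_actual / m_theo = 14.6 / 25.29 = 57.7 %.

57.7 %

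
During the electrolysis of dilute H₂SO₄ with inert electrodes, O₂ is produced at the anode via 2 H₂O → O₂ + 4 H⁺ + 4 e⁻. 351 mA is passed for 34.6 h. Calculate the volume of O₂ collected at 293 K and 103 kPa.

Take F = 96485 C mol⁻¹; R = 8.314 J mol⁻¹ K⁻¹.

Q = I·t = 0.3510 A × 124560 s = 43720 C.
n(e⁻) = Q/F = 43720 / 96485 = 0.4531 mol.
4 electrons are transferred per O₂ molecule, so n(O₂) = 0.4531 / 4 = 0.1133 mol.
V = nRT/P = (0.1133 × 8.314 × 293) / (103 × 10³ Pa) = 0.00268 m³ = 2.68 L.

2.68 L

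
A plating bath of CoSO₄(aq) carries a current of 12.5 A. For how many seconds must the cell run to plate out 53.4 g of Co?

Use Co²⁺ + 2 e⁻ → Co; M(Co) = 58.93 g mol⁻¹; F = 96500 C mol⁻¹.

14000 s

n(Co) = m/M = 53.4 / 58.93 = 0.9062 mol.
Each Co atom requires 2 electrons, so n(e⁻) = 2 × 0.9062 = 1.812 mol.
Q = n(e⁻)·F = 1.812 × 96500 = 174900 C.
t = Q/I = 174900 / 12.50 A = 13990 s.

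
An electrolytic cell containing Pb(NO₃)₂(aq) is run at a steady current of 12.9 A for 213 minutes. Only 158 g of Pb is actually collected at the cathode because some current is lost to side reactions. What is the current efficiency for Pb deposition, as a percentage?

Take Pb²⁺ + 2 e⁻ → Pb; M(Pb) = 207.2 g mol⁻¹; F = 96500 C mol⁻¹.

89.3 %

Q = I·t = 12.90 × 12780 = 164900 C; n(e⁻) = 164900/96500 = 1.708 mol.
Theoretical n(Pb) = n(e⁻)/2 = 0.8542 mol, i.e. m_theo = 0.8542 × 207.2 = 177.0 g.
Efficiency = m_actual / m_theo = 158 / 177.0 = 89.3 %.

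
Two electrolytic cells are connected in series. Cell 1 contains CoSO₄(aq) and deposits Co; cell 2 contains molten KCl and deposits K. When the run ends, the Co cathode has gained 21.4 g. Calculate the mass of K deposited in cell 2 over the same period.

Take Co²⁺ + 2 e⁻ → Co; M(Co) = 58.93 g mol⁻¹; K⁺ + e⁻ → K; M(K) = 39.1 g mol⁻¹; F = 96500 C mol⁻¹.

28.4 g

n(Co) = 21.4 / 58.93 = 0.3631 mol.
Since Co²⁺ + 2 e⁻ → Co, n(e⁻) passed = 2 × 0.3631 = 0.7263 mol.
Cells in series carry the same charge, so the same 0.7263 mol of electrons passes through cell 2.
K⁺ + e⁻ → K, so n(K) = 0.7263 / 1 = 0.7263 mol.
m(K) = 0.7263 × 39.1 = 28.4 g.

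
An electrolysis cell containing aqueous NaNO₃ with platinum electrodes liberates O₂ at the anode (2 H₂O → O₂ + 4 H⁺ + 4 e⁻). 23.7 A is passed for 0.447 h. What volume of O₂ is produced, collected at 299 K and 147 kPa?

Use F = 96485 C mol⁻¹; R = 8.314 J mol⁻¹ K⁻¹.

Q = I·t = 23.70 A × 1609.2 s = 38140 C.
n(e⁻) = Q/F = 38140 / 96485 = 0.3953 mol.
4 electrons are transferred per O₂ molecule, so n(O₂) = 0.3953 / 4 = 0.09882 mol.
V = nRT/P = (0.09882 × 8.314 × 299) / (147 × 10³ Pa) = 0.00167 m³ = 1.67 L.

1.67 L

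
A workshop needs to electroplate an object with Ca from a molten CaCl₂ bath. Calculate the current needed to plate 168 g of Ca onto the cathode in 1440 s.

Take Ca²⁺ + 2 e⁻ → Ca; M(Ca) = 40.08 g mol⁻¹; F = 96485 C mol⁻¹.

n(Ca) = 168 / 40.08 = 4.192 mol.
n(e⁻) = 2 × 4.192 = 8.383 mol.
Q = n(e⁻)·F = 8.383 × 96485 = 808900 C.
I = Q/t = 808900 / 1440.0 s = 562 A.

562 A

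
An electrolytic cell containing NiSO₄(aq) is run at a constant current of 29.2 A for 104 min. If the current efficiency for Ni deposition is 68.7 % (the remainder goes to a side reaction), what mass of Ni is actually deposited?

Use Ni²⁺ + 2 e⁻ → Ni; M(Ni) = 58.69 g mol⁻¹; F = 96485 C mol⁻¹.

Q = I·t = 29.20 × 6240.0 = 182200 C.
n(e⁻) = 182200/96485 = 1.888 mol; theoretically n(Ni) = 1.888/2 = 0.9442 mol, m_theo = 55.42 g.
At 68.7 % efficiency, m_actual = 0.687 × 55.42 = 38.1 g.

38.1 g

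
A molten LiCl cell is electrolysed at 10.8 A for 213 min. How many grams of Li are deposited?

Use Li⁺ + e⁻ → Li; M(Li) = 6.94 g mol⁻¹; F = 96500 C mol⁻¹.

9.93 g

Q = I·t = 10.80 A × 12780 s = 138000 C.
n(e⁻) = Q/F = 138000 / 96500 = 1.430 mol.
Li⁺ + e⁻ → Li, so n(Li) = n(e⁻)/1 = 1.430 mol.
m = n·M = 1.430 × 6.94 = 9.93 g.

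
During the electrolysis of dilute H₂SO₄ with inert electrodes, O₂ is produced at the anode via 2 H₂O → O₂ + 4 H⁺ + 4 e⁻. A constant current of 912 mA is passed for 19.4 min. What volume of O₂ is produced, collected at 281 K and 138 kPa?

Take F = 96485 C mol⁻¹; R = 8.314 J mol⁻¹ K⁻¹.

0.0466 L

Q = I·t = 0.9120 A × 1164.0 s = 1062 C.
n(e⁻) = Q/F = 1062 / 96485 = 0.01100 mol.
4 electrons are transferred per O₂ molecule, so n(O₂) = 0.01100 / 4 = 0.002751 mol.
V = nRT/P = (0.002751 × 8.314 × 281) / (138 × 10³ Pa) = 4.66 × 10⁻⁵ m³ = 0.0466 L.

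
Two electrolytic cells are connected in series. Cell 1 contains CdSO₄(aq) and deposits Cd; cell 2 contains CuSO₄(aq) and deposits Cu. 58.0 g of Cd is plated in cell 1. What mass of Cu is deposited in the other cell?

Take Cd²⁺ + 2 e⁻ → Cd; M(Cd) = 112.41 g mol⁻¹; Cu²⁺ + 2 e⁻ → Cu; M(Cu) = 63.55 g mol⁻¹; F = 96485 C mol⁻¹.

32.8 g

n(Cd) = 58.0 / 112.41 = 0.5160 mol.
Since Cd²⁺ + 2 e⁻ → Cd, n(e⁻) passed = 2 × 0.5160 = 1.032 mol.
Cells in series carry the same charge, so the same 1.032 mol of electrons passes through cell 2.
Cu²⁺ + 2 e⁻ → Cu, so n(Cu) = 1.032 / 2 = 0.5160 mol.
m(Cu) = 0.5160 × 63.55 = 32.8 g.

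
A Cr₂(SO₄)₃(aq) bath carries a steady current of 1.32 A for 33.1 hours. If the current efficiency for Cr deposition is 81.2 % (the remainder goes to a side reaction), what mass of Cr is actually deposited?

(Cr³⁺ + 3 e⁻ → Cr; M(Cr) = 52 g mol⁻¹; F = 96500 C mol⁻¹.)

Q = I·t = 1.320 × 119160 = 157300 C.
n(e⁻) = 157300/96500 = 1.630 mol; theoretically n(Cr) = 1.630/3 = 0.5433 mol, m_theo = 28.25 g.
At 81.2 % efficiency, m_actual = 0.812 × 28.25 = 22.9 g.

22.9 g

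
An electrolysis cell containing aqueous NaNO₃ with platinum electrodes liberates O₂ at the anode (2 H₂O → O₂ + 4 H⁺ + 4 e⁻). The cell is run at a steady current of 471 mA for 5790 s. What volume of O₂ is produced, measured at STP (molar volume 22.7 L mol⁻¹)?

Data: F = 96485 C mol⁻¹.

Q = I·t = 0.4710 A × 5790.0 s = 2727 C.
n(e⁻) = Q/F = 2727 / 96485 = 0.02826 mol.
4 electrons are transferred per O₂ molecule, so n(O₂) = 0.02826 / 4 = 0.007066 mol.
V = n × V_m = 0.007066 × 22.7 = 0.160 L.

0.160 L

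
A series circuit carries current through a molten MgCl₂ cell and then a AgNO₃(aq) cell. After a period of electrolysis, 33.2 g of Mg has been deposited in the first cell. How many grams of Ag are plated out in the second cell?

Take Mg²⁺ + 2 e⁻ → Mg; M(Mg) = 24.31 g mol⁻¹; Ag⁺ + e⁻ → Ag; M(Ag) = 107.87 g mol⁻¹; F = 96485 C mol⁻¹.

n(Mg) = 33.2 / 24.31 = 1.366 mol.
Since Mg²⁺ + 2 e⁻ → Mg, n(e⁻) passed = 2 × 1.366 = 2.731 mol.
Cells in series carry the same charge, so the same 2.731 mol of electrons passes through cell 2.
Ag⁺ + e⁻ → Ag, so n(Ag) = 2.731 / 1 = 2.731 mol.
m(Ag) = 2.731 × 107.87 = 295 g.

295 g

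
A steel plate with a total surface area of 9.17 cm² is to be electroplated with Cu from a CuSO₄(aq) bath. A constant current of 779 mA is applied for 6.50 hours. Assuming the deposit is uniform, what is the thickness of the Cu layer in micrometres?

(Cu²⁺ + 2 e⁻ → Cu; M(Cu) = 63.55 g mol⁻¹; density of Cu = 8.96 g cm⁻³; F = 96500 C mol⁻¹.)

731 μm

Q = I·t = 0.7790 × 23400 = 18230 C; n(e⁻) = 0.1889 mol.
n(Cu) = n(e⁻)/2 = 0.09445 mol, so m = 0.09445 × 63.55 = 6.002 g.
Volume = m/ρ = 6.002 / 8.96 = 0.6699 cm³.
Thickness = V/A = 0.6699 / 9.17 = 0.0731 cm = 731 μm.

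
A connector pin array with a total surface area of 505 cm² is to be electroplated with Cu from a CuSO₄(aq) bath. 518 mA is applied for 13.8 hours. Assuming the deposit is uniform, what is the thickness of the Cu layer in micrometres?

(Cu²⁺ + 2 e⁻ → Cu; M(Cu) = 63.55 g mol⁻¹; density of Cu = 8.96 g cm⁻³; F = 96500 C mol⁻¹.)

Q = I·t = 0.5180 × 49680 = 25730 C; n(e⁻) = 0.2667 mol.
n(Cu) = n(e⁻)/2 = 0.1333 mol, so m = 0.1333 × 63.55 = 8.474 g.
Volume = m/ρ = 8.474 / 8.96 = 0.9457 cm³.
Thickness = V/A = 0.9457 / 505 = 0.00187 cm = 18.7 μm.

18.7 μm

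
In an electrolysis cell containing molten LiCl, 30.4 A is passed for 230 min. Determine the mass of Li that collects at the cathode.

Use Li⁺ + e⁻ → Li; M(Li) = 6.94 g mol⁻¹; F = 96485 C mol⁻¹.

Q = I·t = 30.40 A × 13800 s = 419500 C.
n(e⁻) = Q/F = 419500 / 96485 = 4.348 mol.
Li⁺ + e⁻ → Li, so n(Li) = n(e⁻)/1 = 4.348 mol.
m = n·M = 4.348 × 6.94 = 30.2 g.

30.2 g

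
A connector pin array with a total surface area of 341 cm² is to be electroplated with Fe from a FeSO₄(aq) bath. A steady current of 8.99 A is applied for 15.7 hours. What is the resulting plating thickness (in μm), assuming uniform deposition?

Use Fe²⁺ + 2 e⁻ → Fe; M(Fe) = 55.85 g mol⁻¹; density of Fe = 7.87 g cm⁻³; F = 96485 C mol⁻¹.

Q = I·t = 8.990 × 56520 = 508100 C; n(e⁻) = 5.266 mol.
n(Fe) = n(e⁻)/2 = 2.633 mol, so m = 2.633 × 55.85 = 147.1 g.
Volume = m/ρ = 147.1 / 7.87 = 18.69 cm³.
Thickness = V/A = 18.69 / 341 = 0.0548 cm = 548 μm.

548 μm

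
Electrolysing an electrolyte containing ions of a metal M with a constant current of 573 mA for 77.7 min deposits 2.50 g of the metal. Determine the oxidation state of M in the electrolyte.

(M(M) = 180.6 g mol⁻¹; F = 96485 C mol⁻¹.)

+2

Q = I·t = 0.5730 A × 4662.0 s = 2671 C, so n(e⁻) = 2671/96485 = 0.02769 mol.
n(M) deposited = 2.50 / 180.6 = 0.01384 mol.
Electrons per atom = n(e⁻)/n(M) = 0.02769 / 0.01384 = 2.00 ≈ 2, so the ion is M²⁺.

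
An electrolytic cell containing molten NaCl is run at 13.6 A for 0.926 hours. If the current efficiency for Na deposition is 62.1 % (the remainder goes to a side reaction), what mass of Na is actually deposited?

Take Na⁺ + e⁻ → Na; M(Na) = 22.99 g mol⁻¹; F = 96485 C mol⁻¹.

Q = I·t = 13.60 × 3333.6 = 45340 C.
n(e⁻) = 45340/96485 = 0.4699 mol; theoretically n(Na) = 0.4699/1 = 0.4699 mol, m_theo = 10.80 g.
At 62.1 % efficiency, m_actual = 0.621 × 10.80 = 6.71 g.

6.71 g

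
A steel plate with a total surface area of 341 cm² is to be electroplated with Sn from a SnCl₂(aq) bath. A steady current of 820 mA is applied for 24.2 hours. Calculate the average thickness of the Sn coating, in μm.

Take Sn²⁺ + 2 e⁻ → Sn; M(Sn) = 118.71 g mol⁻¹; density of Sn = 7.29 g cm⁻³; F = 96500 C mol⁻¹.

Q = I·t = 0.8200 × 87120 = 71440 C; n(e⁻) = 0.7403 mol.
n(Sn) = n(e⁻)/2 = 0.3701 mol, so m = 0.3701 × 118.71 = 43.94 g.
Volume = m/ρ = 43.94 / 7.29 = 6.027 cm³.
Thickness = V/A = 6.027 / 341 = 0.0177 cm = 177 μm.

177 μm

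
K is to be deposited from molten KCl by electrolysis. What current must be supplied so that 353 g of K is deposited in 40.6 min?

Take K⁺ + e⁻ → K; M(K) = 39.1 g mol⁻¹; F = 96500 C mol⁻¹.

n(K) = 353 / 39.1 = 9.028 mol.
n(e⁻) = 1 × 9.028 = 9.028 mol.
Q = n(e⁻)·F = 9.028 × 96500 = 871200 C.
I = Q/t = 871200 / 2436.0 s = 358 A.

358 A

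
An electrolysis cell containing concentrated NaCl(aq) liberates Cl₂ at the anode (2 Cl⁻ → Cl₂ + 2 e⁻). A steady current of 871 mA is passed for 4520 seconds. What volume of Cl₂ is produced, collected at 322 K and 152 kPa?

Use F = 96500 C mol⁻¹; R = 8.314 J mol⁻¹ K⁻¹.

Q = I·t = 0.8710 A × 4520.0 s = 3937 C.
n(e⁻) = Q/F = 3937 / 96500 = 0.04080 mol.
2 electrons are transferred per Cl₂ molecule, so n(Cl₂) = 0.04080 / 2 = 0.02040 mol.
V = nRT/P = (0.02040 × 8.314 × 322) / (152 × 10³ Pa) = 3.59 × 10⁻⁴ m³ = 0.359 L.

0.359 L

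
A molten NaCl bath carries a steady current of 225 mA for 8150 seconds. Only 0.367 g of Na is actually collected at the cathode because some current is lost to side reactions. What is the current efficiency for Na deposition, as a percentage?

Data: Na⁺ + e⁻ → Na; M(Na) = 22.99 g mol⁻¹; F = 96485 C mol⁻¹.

84.0 %

Q = I·t = 0.2250 × 8150.0 = 1834 C; n(e⁻) = 1834/96485 = 0.01901 mol.
Theoretical n(Na) = n(e⁻)/1 = 0.01901 mol, i.e. m_theo = 0.01901 × 22.99 = 0.4369 g.
Efficiency = m_actual / m_theo = 0.367 / 0.4369 = 84.0 %.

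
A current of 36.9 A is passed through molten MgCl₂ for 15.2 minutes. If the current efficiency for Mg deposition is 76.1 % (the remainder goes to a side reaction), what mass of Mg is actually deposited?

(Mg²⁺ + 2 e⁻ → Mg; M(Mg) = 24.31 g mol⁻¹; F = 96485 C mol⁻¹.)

3.23 g

Q = I·t = 36.90 × 912.00 = 33650 C.
n(e⁻) = 33650/96485 = 0.3488 mol; theoretically n(Mg) = 0.3488/2 = 0.1744 mol, m_theo = 4.240 g.
At 76.1 % efficiency, m_actual = 0.761 × 4.240 = 3.23 g.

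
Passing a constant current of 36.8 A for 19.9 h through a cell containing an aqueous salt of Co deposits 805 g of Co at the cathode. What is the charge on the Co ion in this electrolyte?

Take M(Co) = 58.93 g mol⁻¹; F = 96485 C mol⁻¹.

+2

Q = I·t = 36.80 A × 71640 s = 2636000 C, so n(e⁻) = 2636000/96485 = 27.32 mol.
n(Co) deposited = 805 / 58.93 = 13.66 mol.
Electrons per atom = n(e⁻)/n(Co) = 27.32 / 13.66 = 2.00 ≈ 2, so the ion is Co²⁺.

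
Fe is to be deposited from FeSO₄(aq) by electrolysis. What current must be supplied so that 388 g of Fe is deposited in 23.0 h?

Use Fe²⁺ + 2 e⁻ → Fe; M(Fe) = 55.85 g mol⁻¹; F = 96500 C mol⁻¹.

16.2 A

n(Fe) = 388 / 55.85 = 6.947 mol.
n(e⁻) = 2 × 6.947 = 13.89 mol.
Q = n(e⁻)·F = 13.89 × 96500 = 1341000 C.
I = Q/t = 1341000 / 82800 s = 16.2 A.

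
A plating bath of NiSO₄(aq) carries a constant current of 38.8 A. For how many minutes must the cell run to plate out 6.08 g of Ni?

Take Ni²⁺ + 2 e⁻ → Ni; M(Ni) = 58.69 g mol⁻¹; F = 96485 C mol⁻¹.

8.59 min

n(Ni) = m/M = 6.08 / 58.69 = 0.1036 mol.
Each Ni atom requires 2 electrons, so n(e⁻) = 2 × 0.1036 = 0.2072 mol.
Q = n(e⁻)·F = 0.2072 × 96485 = 19990 C.
t = Q/I = 19990 / 38.80 A = 515.2 s = 8.59 min.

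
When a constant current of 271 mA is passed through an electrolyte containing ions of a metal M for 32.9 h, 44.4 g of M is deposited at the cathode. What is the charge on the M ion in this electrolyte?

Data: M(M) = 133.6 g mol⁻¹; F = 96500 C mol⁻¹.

Q = I·t = 0.2710 A × 118440 s = 32100 C, so n(e⁻) = 32100/96500 = 0.3326 mol.
n(M) deposited = 44.4 / 133.6 = 0.3323 mol.
Electrons per atom = n(e⁻)/n(M) = 0.3326 / 0.3323 = 1.00 ≈ 1, so the ion is M⁺.

+1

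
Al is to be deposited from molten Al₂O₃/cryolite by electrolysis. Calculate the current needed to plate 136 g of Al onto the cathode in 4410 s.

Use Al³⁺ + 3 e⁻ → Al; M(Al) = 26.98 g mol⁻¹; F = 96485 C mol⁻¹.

n(Al) = 136 / 26.98 = 5.041 mol.
n(e⁻) = 3 × 5.041 = 15.12 mol.
Q = n(e⁻)·F = 15.12 × 96485 = 1459000 C.
I = Q/t = 1459000 / 4410.0 s = 331 A.

331 A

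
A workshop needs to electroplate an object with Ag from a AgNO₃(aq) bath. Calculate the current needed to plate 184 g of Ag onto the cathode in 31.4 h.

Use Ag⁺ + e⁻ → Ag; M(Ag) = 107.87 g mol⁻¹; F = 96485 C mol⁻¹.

1.46 A

n(Ag) = 184 / 107.87 = 1.706 mol.
n(e⁻) = 1 × 1.706 = 1.706 mol.
Q = n(e⁻)·F = 1.706 × 96485 = 164600 C.
I = Q/t = 164600 / 113040 s = 1.46 A.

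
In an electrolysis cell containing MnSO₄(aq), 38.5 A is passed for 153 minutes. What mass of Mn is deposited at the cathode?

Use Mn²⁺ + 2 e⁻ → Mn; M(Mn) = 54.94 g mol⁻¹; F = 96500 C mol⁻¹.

Q = I·t = 38.50 A × 9180.0 s = 353400 C.
n(e⁻) = Q/F = 353400 / 96500 = 3.662 mol.
Mn²⁺ + 2 e⁻ → Mn, so n(Mn) = n(e⁻)/2 = 1.831 mol.
m = n·M = 1.831 × 54.94 = 101 g.

101 g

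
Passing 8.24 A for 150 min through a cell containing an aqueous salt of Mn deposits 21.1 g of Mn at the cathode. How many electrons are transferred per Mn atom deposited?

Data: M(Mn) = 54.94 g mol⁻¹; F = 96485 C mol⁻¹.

Q = I·t = 8.240 A × 9000.0 s = 74160 C, so n(e⁻) = 74160/96485 = 0.7686 mol.
n(Mn) deposited = 21.1 / 54.94 = 0.3841 mol.
Electrons per atom = n(e⁻)/n(Mn) = 0.7686 / 0.3841 = 2.00 ≈ 2, so the ion is Mn²⁺.

2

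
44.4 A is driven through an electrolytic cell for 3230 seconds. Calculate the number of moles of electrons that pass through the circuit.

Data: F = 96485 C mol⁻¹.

Q = I·t = 44.40 A × 3230.0 s = 143400 C.
n(e⁻) = Q/F = 143400 / 96485 = 1.49 mol.

1.49 mol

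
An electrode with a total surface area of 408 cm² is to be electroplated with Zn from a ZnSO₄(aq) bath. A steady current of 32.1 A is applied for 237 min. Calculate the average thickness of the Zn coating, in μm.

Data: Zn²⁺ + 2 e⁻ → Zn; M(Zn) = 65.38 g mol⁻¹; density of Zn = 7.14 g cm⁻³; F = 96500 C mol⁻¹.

Q = I·t = 32.10 × 14220 = 456500 C; n(e⁻) = 4.730 mol.
n(Zn) = n(e⁻)/2 = 2.365 mol, so m = 2.365 × 65.38 = 154.6 g.
Volume = m/ρ = 154.6 / 7.14 = 21.66 cm³.
Thickness = V/A = 21.66 / 408 = 0.0531 cm = 531 μm.

531 μm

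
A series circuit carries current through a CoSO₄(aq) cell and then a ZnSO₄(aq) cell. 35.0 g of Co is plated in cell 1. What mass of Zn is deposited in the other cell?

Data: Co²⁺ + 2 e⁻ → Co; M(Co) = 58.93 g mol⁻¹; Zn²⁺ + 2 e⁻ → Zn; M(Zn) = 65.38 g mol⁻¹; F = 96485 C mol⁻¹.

38.8 g

n(Co) = 35.0 / 58.93 = 0.5939 mol.
Since Co²⁺ + 2 e⁻ → Co, n(e⁻) passed = 2 × 0.5939 = 1.188 mol.
Cells in series carry the same charge, so the same 1.188 mol of electrons passes through cell 2.
Zn²⁺ + 2 e⁻ → Zn, so n(Zn) = 1.188 / 2 = 0.5939 mol.
m(Zn) = 0.5939 × 65.38 = 38.8 g.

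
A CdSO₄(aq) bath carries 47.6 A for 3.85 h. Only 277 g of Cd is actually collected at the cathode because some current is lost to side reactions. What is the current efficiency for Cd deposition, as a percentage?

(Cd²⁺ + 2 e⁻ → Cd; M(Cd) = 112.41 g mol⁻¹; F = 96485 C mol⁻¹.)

Q = I·t = 47.60 × 13860 = 659700 C; n(e⁻) = 659700/96485 = 6.838 mol.
Theoretical n(Cd) = n(e⁻)/2 = 3.419 mol, i.e. m_theo = 3.419 × 112.41 = 384.3 g.
Efficiency = m_actual / m_theo = 277 / 384.3 = 72.1 %.

72.1 %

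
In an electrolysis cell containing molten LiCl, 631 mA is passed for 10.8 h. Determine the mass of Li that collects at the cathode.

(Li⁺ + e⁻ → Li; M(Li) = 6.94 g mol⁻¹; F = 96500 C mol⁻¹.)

1.76 g

Q = I·t = 0.6310 A × 38880 s = 24530 C.
n(e⁻) = Q/F = 24530 / 96500 = 0.2542 mol.
Li⁺ + e⁻ → Li, so n(Li) = n(e⁻)/1 = 0.2542 mol.
m = n·M = 0.2542 × 6.94 = 1.76 g.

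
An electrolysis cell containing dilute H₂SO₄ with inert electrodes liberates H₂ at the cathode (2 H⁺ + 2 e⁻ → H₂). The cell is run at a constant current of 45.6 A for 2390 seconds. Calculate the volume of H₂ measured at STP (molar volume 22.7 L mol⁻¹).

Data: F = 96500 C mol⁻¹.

12.8 L

Q = I·t = 45.60 A × 2390.0 s = 109000 C.
n(e⁻) = Q/F = 109000 / 96500 = 1.129 mol.
2 electrons are transferred per H₂ molecule, so n(H₂) = 1.129 / 2 = 0.5647 mol.
V = n × V_m = 0.5647 × 22.7 = 12.8 L.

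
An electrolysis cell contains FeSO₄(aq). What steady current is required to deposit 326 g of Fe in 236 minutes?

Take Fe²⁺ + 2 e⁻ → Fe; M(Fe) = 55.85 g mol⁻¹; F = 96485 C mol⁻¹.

79.5 A

n(Fe) = 326 / 55.85 = 5.837 mol.
n(e⁻) = 2 × 5.837 = 11.67 mol.
Q = n(e⁻)·F = 11.67 × 96485 = 1126000 C.
I = Q/t = 1126000 / 14160 s = 79.5 A.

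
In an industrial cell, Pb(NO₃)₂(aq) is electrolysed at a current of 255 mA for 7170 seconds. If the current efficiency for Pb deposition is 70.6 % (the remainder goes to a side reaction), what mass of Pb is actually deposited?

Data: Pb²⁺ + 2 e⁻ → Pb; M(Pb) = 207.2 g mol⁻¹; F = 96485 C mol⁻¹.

Q = I·t = 0.2550 × 7170.0 = 1828 C.
n(e⁻) = 1828/96485 = 0.01895 mol; theoretically n(Pb) = 0.01895/2 = 0.009475 mol, m_theo = 1.963 g.
At 70.6 % efficiency, m_actual = 0.706 × 1.963 = 1.39 g.

1.39 g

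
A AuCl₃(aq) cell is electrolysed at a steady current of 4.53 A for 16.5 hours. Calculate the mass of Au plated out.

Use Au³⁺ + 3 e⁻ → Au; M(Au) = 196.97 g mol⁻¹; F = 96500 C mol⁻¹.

Q = I·t = 4.530 A × 59400 s = 269100 C.
n(e⁻) = Q/F = 269100 / 96500 = 2.788 mol.
Au³⁺ + 3 e⁻ → Au, so n(Au) = n(e⁻)/3 = 0.9295 mol.
m = n·M = 0.9295 × 196.97 = 183 g.

183 g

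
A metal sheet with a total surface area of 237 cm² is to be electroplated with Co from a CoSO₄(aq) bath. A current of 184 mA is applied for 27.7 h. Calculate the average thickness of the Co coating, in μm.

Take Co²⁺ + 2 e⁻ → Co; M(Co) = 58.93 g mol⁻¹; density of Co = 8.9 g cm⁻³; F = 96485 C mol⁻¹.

26.6 μm

Q = I·t = 0.1840 × 99720 = 18350 C; n(e⁻) = 0.1902 mol.
n(Co) = n(e⁻)/2 = 0.09508 mol, so m = 0.09508 × 58.93 = 5.603 g.
Volume = m/ρ = 5.603 / 8.9 = 0.6296 cm³.
Thickness = V/A = 0.6296 / 237 = 0.00266 cm = 26.6 μm.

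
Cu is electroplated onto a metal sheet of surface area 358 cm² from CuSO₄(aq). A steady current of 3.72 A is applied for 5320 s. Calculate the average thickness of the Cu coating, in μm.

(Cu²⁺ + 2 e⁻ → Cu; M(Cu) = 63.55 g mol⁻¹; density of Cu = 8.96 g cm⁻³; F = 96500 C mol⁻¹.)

Q = I·t = 3.720 × 5320.0 = 19790 C; n(e⁻) = 0.2051 mol.
n(Cu) = n(e⁻)/2 = 0.1025 mol, so m = 0.1025 × 63.55 = 6.516 g.
Volume = m/ρ = 6.516 / 8.96 = 0.7273 cm³.
Thickness = V/A = 0.7273 / 358 = 0.00203 cm = 20.3 μm.

20.3 μm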